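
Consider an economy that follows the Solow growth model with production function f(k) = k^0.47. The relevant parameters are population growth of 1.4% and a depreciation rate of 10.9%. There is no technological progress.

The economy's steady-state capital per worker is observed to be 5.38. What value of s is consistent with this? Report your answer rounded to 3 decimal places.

s ≈ 0.300

Steady state requires s·f(k) = (n + δ)·k, i.e. s·k^α = (n + δ)·k.
So s / (n + δ) = (k*)^(1−α) = 5.38^0.53 = 2.4396.
Therefore s = 2.4396 × (n + δ) = 2.4396 × 0.123 = 0.3001.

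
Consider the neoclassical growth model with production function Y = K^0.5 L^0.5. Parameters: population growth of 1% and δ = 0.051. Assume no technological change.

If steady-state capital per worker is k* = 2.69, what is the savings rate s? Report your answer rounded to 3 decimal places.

s ≈ 0.100

Steady state requires s·f(k) = (n + δ)·k, i.e. s·k^α = (n + δ)·k.
So s / (n + δ) = (k*)^(1−α) = 2.69^0.5 = 1.6401.
Therefore s = 1.6401 × (n + δ) = 1.6401 × 0.061 = 0.1000.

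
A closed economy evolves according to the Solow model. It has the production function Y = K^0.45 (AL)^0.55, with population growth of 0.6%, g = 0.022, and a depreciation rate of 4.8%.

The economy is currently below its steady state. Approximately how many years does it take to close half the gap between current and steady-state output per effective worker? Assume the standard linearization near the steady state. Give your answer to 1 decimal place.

Near the steady state the convergence rate is λ = (1 − α)(n + g + δ).
λ = (1 − 0.45) × 0.076 = 0.55 × 0.076 = 0.0418
Half-life = ln 2 / λ = 0.6931 / 0.0418 ≈ 16.58 years

about 16.6 years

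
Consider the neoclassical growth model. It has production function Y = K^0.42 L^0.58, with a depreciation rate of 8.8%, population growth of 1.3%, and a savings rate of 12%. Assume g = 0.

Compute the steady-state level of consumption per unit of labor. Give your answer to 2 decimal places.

Steady state requires s·f(k) = (n + δ)·k, i.e. s·k^α = (n + δ)·k.
Dividing both sides by k: k^(1−α) = s / (n + δ).
k^0.58 = 0.12 / (0.013 + 0.088) = 0.12 / 0.101 = 1.1881
k* = 1.1881^(1/0.58) ≈ 1.3460
y* = (k*)^α = 1.3460^0.42 ≈ 1.1329
c* = (1 − s)·y* = (1 − 0.12) × 1.1329 ≈ 0.9970

c* ≈ 1.00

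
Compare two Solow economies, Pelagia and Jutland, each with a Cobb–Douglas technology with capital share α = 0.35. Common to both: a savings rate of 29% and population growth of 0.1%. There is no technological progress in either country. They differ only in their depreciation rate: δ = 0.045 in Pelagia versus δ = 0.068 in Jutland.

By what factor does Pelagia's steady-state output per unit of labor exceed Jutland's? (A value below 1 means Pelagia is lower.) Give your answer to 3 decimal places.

Steady-state y* = [s/(n + δ)]^(α/(1−α)), so the ratio is [ (s_P/(n + δ)_P) / (s_J/(n + δ)_J) ]^0.5385.
s_P/(n + δ)_P = 0.29/0.046 = 6.3043; s_J/(n + δ)_J = 0.29/0.069 = 4.2029.
Ratio = (6.3043/4.2029)^0.5385 = 1.5000^0.5385 ≈ 1.2440

y*_P / y*_J ≈ 1.244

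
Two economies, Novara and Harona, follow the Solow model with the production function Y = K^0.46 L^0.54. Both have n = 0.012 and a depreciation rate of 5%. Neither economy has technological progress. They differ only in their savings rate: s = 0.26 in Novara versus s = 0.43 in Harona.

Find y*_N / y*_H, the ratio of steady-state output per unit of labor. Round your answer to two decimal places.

Steady-state y* = [s/(n + δ)]^(α/(1−α)), so the ratio is [ (s_N/(n + δ)_N) / (s_H/(n + δ)_H) ]^0.8519.
s_N/(n + δ)_N = 0.26/0.062 = 4.1935; s_H/(n + δ)_H = 0.43/0.062 = 6.9355.
Ratio = (4.1935/6.9355)^0.8519 = 0.6046^0.8519 ≈ 0.6514

ratio ≈ 0.65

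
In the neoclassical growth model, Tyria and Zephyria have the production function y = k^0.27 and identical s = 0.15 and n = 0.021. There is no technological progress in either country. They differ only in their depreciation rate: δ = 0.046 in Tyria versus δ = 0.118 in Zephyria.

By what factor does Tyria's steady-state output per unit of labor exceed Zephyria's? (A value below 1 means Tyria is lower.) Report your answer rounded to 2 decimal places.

Steady-state y* = [s/(n + δ)]^(α/(1−α)), so the ratio is [ (s_T/(n + δ)_T) / (s_Z/(n + δ)_Z) ]^0.3699.
s_T/(n + δ)_T = 0.15/0.067 = 2.2388; s_Z/(n + δ)_Z = 0.15/0.139 = 1.0791.
Ratio = (2.2388/1.0791)^0.3699 = 2.0747^0.3699 ≈ 1.3099

y*_T / y*_Z ≈ 1.31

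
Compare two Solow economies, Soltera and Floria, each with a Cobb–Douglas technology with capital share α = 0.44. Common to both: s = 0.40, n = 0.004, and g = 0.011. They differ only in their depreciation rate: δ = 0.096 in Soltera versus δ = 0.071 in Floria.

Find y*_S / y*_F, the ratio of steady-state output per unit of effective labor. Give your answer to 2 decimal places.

y*_S / y*_F ≈ 0.82

Steady-state y* = [s/(n + g + δ)]^(α/(1−α)), so the ratio is [ (s_S/(n + g + δ)_S) / (s_F/(n + g + δ)_F) ]^0.7857.
s_S/(n + g + δ)_S = 0.40/0.111 = 3.6036; s_F/(n + g + δ)_F = 0.40/0.086 = 4.6512.
Ratio = (3.6036/4.6512)^0.7857 = 0.7748^0.7857 ≈ 0.8183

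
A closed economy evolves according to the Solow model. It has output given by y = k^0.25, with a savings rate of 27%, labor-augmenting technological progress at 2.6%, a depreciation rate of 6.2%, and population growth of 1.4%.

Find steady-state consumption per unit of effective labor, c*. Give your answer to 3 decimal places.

At the steady state, Δk = 0, so s·k^α = (n + g + δ)·k.
Rearranging, k^(1−α) = s / (n + g + δ).
k^0.75 = 0.27 / (0.014 + 0.026 + 0.062) = 0.27 / 0.102 = 2.6471
k* = 2.6471^(1/0.75) ≈ 3.6618
y* = (k*)^α = 3.6618^0.25 ≈ 1.3833
c* = (1 − s)·y* = (1 − 0.27) × 1.3833 ≈ 1.0098

c* ≈ 1.010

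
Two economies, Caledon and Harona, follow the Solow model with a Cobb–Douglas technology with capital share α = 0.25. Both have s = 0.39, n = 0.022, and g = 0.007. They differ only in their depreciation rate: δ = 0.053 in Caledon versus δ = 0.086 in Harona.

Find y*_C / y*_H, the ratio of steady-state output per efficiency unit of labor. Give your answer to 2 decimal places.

y*_C / y*_H ≈ 1.12

Steady-state y* = [s/(n + g + δ)]^(α/(1−α)), so the ratio is [ (s_C/(n + g + δ)_C) / (s_H/(n + g + δ)_H) ]^0.3333.
s_C/(n + g + δ)_C = 0.39/0.082 = 4.7561; s_H/(n + g + δ)_H = 0.39/0.115 = 3.3913.
Ratio = (4.7561/3.3913)^0.3333 = 1.4024^0.3333 ≈ 1.1193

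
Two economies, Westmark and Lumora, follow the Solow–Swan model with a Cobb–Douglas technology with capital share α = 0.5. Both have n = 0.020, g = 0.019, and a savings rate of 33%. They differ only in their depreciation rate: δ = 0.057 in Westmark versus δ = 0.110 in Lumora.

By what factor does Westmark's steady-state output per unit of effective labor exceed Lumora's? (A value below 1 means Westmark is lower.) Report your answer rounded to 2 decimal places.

ratio ≈ 1.55

Steady-state y* = [s/(n + g + δ)]^(α/(1−α)), so the ratio is [ (s_W/(n + g + δ)_W) / (s_L/(n + g + δ)_L) ]^1.
s_W/(n + g + δ)_W = 0.33/0.096 = 3.4375; s_L/(n + g + δ)_L = 0.33/0.149 = 2.2148.
Ratio = (3.4375/2.2148)^1 = 1.5521^1 ≈ 1.5521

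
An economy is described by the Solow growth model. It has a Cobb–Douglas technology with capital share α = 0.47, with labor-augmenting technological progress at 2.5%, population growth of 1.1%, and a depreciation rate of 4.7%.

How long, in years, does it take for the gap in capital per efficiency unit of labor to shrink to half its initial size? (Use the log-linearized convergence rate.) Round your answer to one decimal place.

Near the steady state the convergence rate is λ = (1 − α)(n + g + δ).
λ = (1 − 0.47) × 0.083 = 0.53 × 0.083 = 0.04399
Half-life = ln 2 / λ = 0.6931 / 0.04399 ≈ 15.76 years

about 15.8 years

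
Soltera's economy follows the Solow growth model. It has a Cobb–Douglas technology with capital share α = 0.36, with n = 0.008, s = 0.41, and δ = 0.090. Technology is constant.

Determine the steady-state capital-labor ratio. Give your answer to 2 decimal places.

k* = 9.36

In steady state, investment equals break-even investment: s·k^α = (n + δ)·k.
Rearranging, k^(1−α) = s / (n + δ).
k^0.64 = 0.41 / (0.008 + 0.090) = 0.41 / 0.098 = 4.1837
k* = 4.1837^(1/0.64) ≈ 9.3581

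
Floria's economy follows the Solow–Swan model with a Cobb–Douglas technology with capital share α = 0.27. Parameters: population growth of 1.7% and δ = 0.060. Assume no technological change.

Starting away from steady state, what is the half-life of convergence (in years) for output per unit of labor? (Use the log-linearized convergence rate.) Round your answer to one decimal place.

Near the steady state the convergence rate is λ = (1 − α)(n + δ).
λ = (1 − 0.27) × 0.077 = 0.73 × 0.077 = 0.05621
Half-life = ln 2 / λ = 0.6931 / 0.05621 ≈ 12.33 years

half-life ≈ 12.3 years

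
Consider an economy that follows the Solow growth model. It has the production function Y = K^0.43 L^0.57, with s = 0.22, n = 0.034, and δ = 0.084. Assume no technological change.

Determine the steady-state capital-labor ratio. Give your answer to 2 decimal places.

At the steady state, Δk = 0, so s·k^α = (n + δ)·k.
Rearranging, k^(1−α) = s / (n + δ).
k^0.57 = 0.22 / (0.034 + 0.084) = 0.22 / 0.118 = 1.8644
k* = 1.8644^(1/0.57) ≈ 2.9828

k* ≈ 2.98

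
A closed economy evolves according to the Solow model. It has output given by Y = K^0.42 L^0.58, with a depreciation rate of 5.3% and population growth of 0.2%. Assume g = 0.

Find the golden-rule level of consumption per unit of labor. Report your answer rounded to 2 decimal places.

At the golden rule, f'(k) = n + δ, so α·k^(α−1) = n + δ and k_gold = (α/(n + δ))^(1/(1−α)).
k_gold = (0.42/0.055)^(1/0.58) = 7.6364^1.7241 ≈ 33.2804
c_gold = f(k_gold) − (n + δ)·k_gold = 4.3583 − 0.055×33.2804 ≈ 2.5279

c_gold ≈ 2.53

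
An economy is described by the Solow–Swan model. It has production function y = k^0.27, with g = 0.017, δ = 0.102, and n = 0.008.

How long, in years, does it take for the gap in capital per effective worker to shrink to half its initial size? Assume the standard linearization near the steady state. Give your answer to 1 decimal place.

t_½ ≈ 7.5 years

Near the steady state the convergence rate is λ = (1 − α)(n + g + δ).
λ = (1 − 0.27) × 0.127 = 0.73 × 0.127 = 0.09271
Half-life = ln 2 / λ = 0.6931 / 0.09271 ≈ 7.48 years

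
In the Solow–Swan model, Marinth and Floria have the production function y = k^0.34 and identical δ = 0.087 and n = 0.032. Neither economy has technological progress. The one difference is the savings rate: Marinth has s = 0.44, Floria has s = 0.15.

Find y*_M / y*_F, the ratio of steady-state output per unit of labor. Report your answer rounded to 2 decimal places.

Steady-state y* = [s/(n + δ)]^(α/(1−α)), so the ratio is [ (s_M/(n + δ)_M) / (s_F/(n + δ)_F) ]^0.5152.
s_M/(n + δ)_M = 0.44/0.119 = 3.6975; s_F/(n + δ)_F = 0.15/0.119 = 1.2605.
Ratio = (3.6975/1.2605)^0.5152 = 2.9334^0.5152 ≈ 1.7410

y*_M / y*_F ≈ 1.74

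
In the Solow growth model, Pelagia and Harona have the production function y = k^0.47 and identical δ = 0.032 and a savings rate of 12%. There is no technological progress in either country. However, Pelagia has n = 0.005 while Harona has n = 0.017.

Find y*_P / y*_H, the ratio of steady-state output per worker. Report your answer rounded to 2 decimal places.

Steady-state y* = [s/(n + δ)]^(α/(1−α)), so the ratio is [ (s_P/(n + δ)_P) / (s_H/(n + δ)_H) ]^0.8868.
s_P/(n + δ)_P = 0.12/0.037 = 3.2432; s_H/(n + δ)_H = 0.12/0.049 = 2.4490.
Ratio = (3.2432/2.4490)^0.8868 = 1.3243^0.8868 ≈ 1.2829

ratio ≈ 1.28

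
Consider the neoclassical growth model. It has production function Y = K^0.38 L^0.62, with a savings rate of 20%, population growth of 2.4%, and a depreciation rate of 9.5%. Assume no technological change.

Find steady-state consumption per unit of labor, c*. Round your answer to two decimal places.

c* = 1.10

In steady state, investment equals break-even investment: s·k^α = (n + δ)·k.
Rearranging, k^(1−α) = s / (n + δ).
k^0.62 = 0.20 / (0.024 + 0.095) = 0.20 / 0.119 = 1.6807
k* = 1.6807^(1/0.62) ≈ 2.3104
y* = (k*)^α = 2.3104^0.38 ≈ 1.3747
c* = (1 − s)·y* = (1 − 0.20) × 1.3747 ≈ 1.0998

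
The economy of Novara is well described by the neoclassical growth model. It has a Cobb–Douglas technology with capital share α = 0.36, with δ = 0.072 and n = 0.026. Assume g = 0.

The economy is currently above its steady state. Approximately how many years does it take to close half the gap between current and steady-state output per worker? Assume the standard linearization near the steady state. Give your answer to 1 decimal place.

Near the steady state the convergence rate is λ = (1 − α)(n + δ).
λ = (1 − 0.36) × 0.098 = 0.64 × 0.098 = 0.06272
Half-life = ln 2 / λ = 0.6931 / 0.06272 ≈ 11.05 years

about 11.1 years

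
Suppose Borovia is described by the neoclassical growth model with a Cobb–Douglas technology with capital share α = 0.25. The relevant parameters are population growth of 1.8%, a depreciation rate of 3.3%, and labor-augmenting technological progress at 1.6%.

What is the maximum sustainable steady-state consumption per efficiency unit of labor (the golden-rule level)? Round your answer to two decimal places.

At the golden rule, f'(k) = n + g + δ, so α·k^(α−1) = n + g + δ and k_gold = (α/(n + g + δ))^(1/(1−α)).
k_gold = (0.25/0.067)^(1/0.75) = 3.7313^1.3333 ≈ 5.7871
c_gold = f(k_gold) − (n + g + δ)·k_gold = 1.5510 − 0.067×5.7871 ≈ 1.1633

c_gold ≈ 1.16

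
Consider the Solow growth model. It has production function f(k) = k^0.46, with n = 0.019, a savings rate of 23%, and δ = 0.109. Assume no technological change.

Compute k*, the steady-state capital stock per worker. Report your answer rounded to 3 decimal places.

k* ≈ 2.960

At the steady state, Δk = 0, so s·k^α = (n + δ)·k.
Rearranging, k^(1−α) = s / (n + δ).
k^0.54 = 0.23 / (0.019 + 0.109) = 0.23 / 0.128 = 1.7969
k* = 1.7969^(1/0.54) ≈ 2.9603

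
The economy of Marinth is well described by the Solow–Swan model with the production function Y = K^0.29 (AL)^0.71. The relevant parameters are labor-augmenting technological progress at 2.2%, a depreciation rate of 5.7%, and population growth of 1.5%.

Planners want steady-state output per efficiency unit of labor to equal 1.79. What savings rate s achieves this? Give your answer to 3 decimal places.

s ≈ 0.391

Steady state requires s·f(k) = (n + g + δ)·k, i.e. s·k^α = (n + g + δ)·k.
Since y* = [s/(n + g + δ)]^(α/(1−α)), we have s/(n + g + δ) = (y*)^((1−α)/α) = 1.79^2.4483 = 4.1597.
Therefore s = 4.1597 × (n + g + δ) = 4.1597 × 0.094 = 0.3910.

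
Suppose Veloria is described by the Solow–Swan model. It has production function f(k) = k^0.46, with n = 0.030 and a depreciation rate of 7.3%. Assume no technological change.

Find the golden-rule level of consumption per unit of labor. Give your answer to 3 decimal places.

At the golden rule, f'(k) = n + δ, so α·k^(α−1) = n + δ and k_gold = (α/(n + δ))^(1/(1−α)).
k_gold = (0.46/0.103)^(1/0.54) = 4.4660^1.8519 ≈ 15.9803
c_gold = f(k_gold) − (n + δ)·k_gold = 3.5781 − 0.103×15.9803 ≈ 1.9321

c_gold ≈ 1.932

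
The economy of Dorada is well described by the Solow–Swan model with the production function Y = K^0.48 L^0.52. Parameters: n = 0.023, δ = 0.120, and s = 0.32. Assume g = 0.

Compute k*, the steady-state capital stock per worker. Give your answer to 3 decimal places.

k* ≈ 4.707

In steady state, investment equals break-even investment: s·k^α = (n + δ)·k.
Dividing both sides by k: k^(1−α) = s / (n + δ).
k^0.52 = 0.32 / (0.023 + 0.120) = 0.32 / 0.143 = 2.2378
k* = 2.2378^(1/0.52) ≈ 4.7069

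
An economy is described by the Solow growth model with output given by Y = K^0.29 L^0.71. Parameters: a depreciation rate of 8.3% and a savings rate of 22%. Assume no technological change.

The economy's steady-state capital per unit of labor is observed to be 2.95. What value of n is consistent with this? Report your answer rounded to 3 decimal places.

At the steady state, Δk = 0, so s·k^α = (n + δ)·k.
So s / (n + δ) = (k*)^(1−α) = 2.95^0.71 = 2.1556.
Therefore n + δ = s / 2.1556 = 0.22 / 2.1556 = 0.1021, so n = 0.1021 − 0.083 = 0.0191.

n ≈ 0.019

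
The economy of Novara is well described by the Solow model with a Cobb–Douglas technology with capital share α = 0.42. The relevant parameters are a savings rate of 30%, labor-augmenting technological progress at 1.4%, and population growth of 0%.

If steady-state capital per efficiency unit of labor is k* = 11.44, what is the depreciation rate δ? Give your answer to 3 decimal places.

At the steady state, Δk = 0, so s·k^α = (n + g + δ)·k.
So s / (n + g + δ) = (k*)^(1−α) = 11.44^0.58 = 4.1104.
Therefore n + g + δ = s / 4.1104 = 0.30 / 4.1104 = 0.0730, so δ = 0.0730 − 0.014 = 0.0590.

δ ≈ 0.059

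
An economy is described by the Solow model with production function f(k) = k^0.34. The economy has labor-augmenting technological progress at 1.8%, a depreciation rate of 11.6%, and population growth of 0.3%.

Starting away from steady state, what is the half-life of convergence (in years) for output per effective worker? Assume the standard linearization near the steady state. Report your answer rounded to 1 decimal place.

Near the steady state the convergence rate is λ = (1 − α)(n + g + δ).
λ = (1 − 0.34) × 0.137 = 0.66 × 0.137 = 0.09042
Half-life = ln 2 / λ = 0.6931 / 0.09042 ≈ 7.67 years

t_½ ≈ 7.7 years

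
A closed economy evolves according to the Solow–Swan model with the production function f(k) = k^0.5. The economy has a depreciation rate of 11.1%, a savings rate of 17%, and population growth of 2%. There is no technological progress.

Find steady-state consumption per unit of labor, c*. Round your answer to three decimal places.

At the steady state, Δk = 0, so s·k^α = (n + δ)·k.
Dividing both sides by k: k^(1−α) = s / (n + δ).
k^0.5 = 0.17 / (0.020 + 0.111) = 0.17 / 0.131 = 1.2977
k* = 1.2977^(1/0.5) ≈ 1.6840
y* = (k*)^α = 1.6840^0.5 ≈ 1.2977
c* = (1 − s)·y* = (1 − 0.17) × 1.2977 ≈ 1.0771

c* = 1.077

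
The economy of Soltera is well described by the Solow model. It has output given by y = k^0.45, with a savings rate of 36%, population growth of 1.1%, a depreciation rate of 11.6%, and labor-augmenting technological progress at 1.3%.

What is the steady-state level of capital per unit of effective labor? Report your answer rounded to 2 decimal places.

k* ≈ 5.57

At the steady state, Δk = 0, so s·k^α = (n + g + δ)·k.
Rearranging, k^(1−α) = s / (n + g + δ).
k^0.55 = 0.36 / (0.011 + 0.013 + 0.116) = 0.36 / 0.140 = 2.5714
k* = 2.5714^(1/0.55) ≈ 5.5688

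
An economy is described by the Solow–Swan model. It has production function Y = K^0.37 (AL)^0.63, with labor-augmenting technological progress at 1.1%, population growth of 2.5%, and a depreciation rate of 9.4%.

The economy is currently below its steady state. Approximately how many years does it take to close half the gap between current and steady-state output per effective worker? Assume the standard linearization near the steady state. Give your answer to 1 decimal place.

t_½ ≈ 8.5 years

Near the steady state the convergence rate is λ = (1 − α)(n + g + δ).
λ = (1 − 0.37) × 0.130 = 0.63 × 0.130 = 0.0819
Half-life = ln 2 / λ = 0.6931 / 0.0819 ≈ 8.46 years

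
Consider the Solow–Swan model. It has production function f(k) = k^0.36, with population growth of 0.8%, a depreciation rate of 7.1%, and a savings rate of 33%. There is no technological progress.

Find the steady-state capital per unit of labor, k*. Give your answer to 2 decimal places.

At the steady state, Δk = 0, so s·k^α = (n + δ)·k.
Dividing both sides by k: k^(1−α) = s / (n + δ).
k^0.64 = 0.33 / (0.008 + 0.071) = 0.33 / 0.079 = 4.1772
k* = 4.1772^(1/0.64) ≈ 9.3354

k* ≈ 9.34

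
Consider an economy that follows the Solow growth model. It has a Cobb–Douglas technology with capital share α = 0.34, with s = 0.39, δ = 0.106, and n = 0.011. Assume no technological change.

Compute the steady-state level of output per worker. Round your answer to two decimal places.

y* = 1.86

Steady state requires s·f(k) = (n + δ)·k, i.e. s·k^α = (n + δ)·k.
Dividing both sides by k: k^(1−α) = s / (n + δ).
k^0.66 = 0.39 / (0.011 + 0.106) = 0.39 / 0.117 = 3.3333
k* = 3.3333^(1/0.66) ≈ 6.1977
y* = (k*)^α = 6.1977^0.34 ≈ 1.8593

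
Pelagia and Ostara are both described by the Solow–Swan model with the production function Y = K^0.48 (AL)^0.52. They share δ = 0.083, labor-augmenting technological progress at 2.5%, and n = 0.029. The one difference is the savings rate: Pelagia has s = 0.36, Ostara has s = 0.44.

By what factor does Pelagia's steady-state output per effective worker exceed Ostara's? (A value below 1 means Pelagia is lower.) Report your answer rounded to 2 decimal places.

Steady-state y* = [s/(n + g + δ)]^(α/(1−α)), so the ratio is [ (s_P/(n + g + δ)_P) / (s_O/(n + g + δ)_O) ]^0.9231.
s_P/(n + g + δ)_P = 0.36/0.137 = 2.6277; s_O/(n + g + δ)_O = 0.44/0.137 = 3.2117.
Ratio = (2.6277/3.2117)^0.9231 = 0.8182^0.9231 ≈ 0.8309

ratio ≈ 0.83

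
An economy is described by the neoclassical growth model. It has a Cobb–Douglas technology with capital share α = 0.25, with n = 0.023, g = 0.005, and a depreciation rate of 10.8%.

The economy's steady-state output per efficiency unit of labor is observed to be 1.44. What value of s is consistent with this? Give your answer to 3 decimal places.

In steady state, investment equals break-even investment: s·k^α = (n + g + δ)·k.
Since y* = [s/(n + g + δ)]^(α/(1−α)), we have s/(n + g + δ) = (y*)^((1−α)/α) = 1.44^3 = 2.9860.
Therefore s = 2.9860 × (n + g + δ) = 2.9860 × 0.136 = 0.4061.

s ≈ 0.406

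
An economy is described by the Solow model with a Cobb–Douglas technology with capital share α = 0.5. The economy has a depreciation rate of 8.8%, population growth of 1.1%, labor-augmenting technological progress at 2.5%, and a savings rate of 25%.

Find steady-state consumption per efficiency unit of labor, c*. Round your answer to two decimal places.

In steady state, investment equals break-even investment: s·k^α = (n + g + δ)·k.
Rearranging, k^(1−α) = s / (n + g + δ).
k^0.5 = 0.25 / (0.011 + 0.025 + 0.088) = 0.25 / 0.124 = 2.0161
k* = 2.0161^(1/0.5) ≈ 4.0647
y* = (k*)^α = 4.0647^0.5 ≈ 2.0161
c* = (1 − s)·y* = (1 − 0.25) × 2.0161 ≈ 1.5121

c* ≈ 1.51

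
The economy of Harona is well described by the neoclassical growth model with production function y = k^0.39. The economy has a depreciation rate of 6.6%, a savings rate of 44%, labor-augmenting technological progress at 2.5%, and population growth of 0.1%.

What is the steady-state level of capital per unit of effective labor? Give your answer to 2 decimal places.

In steady state, investment equals break-even investment: s·k^α = (n + g + δ)·k.
Dividing both sides by k: k^(1−α) = s / (n + g + δ).
k^0.61 = 0.44 / (0.001 + 0.025 + 0.066) = 0.44 / 0.092 = 4.7826
k* = 4.7826^(1/0.61) ≈ 13.0078

k* ≈ 13.01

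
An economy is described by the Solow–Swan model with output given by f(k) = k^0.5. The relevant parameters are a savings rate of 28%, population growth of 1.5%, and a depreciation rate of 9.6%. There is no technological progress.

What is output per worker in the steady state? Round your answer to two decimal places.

y* = 2.52

At the steady state, Δk = 0, so s·k^α = (n + δ)·k.
Dividing both sides by k: k^(1−α) = s / (n + δ).
k^0.5 = 0.28 / (0.015 + 0.096) = 0.28 / 0.111 = 2.5225
k* = 2.5225^(1/0.5) ≈ 6.3630
y* = (k*)^α = 6.3630^0.5 ≈ 2.5225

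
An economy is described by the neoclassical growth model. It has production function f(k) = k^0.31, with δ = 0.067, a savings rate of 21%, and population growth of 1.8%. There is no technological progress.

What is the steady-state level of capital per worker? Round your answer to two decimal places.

k* ≈ 3.71

At the steady state, Δk = 0, so s·k^α = (n + δ)·k.
Rearranging, k^(1−α) = s / (n + δ).
k^0.69 = 0.21 / (0.018 + 0.067) = 0.21 / 0.085 = 2.4706
k* = 2.4706^(1/0.69) ≈ 3.7092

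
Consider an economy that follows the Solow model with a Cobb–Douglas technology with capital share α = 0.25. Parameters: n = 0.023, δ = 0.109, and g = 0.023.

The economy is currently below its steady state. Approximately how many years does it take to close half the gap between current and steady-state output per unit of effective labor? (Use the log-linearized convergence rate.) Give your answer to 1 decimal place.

Near the steady state the convergence rate is λ = (1 − α)(n + g + δ).
λ = (1 − 0.25) × 0.155 = 0.75 × 0.155 = 0.11625
Half-life = ln 2 / λ = 0.6931 / 0.11625 ≈ 5.96 years

half-life ≈ 6.0 years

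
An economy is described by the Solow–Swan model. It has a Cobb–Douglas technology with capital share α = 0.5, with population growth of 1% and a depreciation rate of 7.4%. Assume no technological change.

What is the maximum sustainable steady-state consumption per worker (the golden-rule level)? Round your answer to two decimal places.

At the golden rule, f'(k) = n + δ, so α·k^(α−1) = n + δ and k_gold = (α/(n + δ))^(1/(1−α)).
k_gold = (0.5/0.084)^(1/0.5) = 5.9524^2 ≈ 35.4311
c_gold = f(k_gold) − (n + δ)·k_gold = 5.9524 − 0.084×35.4311 ≈ 2.9762

c_gold ≈ 2.98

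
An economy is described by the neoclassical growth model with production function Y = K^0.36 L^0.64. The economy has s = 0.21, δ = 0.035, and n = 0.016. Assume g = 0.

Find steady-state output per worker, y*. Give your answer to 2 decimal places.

Steady state requires s·f(k) = (n + δ)·k, i.e. s·k^α = (n + δ)·k.
Dividing both sides by k: k^(1−α) = s / (n + δ).
k^0.64 = 0.21 / (0.016 + 0.035) = 0.21 / 0.051 = 4.1176
k* = 4.1176^(1/0.64) ≈ 9.1281
y* = (k*)^α = 9.1281^0.36 ≈ 2.2169

y* ≈ 2.22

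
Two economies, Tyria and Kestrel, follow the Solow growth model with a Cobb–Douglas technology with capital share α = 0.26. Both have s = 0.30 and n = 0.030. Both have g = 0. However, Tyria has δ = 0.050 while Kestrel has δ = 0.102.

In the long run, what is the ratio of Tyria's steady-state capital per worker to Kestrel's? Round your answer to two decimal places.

Steady-state k* = [s/(n + δ)]^(1/(1−α)), so the ratio is [ (s_T/(n + δ)_T) / (s_K/(n + δ)_K) ]^1.3514.
s_T/(n + δ)_T = 0.30/0.080 = 3.7500; s_K/(n + δ)_K = 0.30/0.132 = 2.2727.
Ratio = (3.7500/2.2727)^1.3514 = 1.6500^1.3514 ≈ 1.9675

k*_T / k*_K ≈ 1.97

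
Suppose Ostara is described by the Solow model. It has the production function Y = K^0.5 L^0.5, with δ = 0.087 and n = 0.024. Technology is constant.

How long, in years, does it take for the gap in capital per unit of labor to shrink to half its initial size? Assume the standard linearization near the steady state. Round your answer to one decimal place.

about 12.5 years

Near the steady state the convergence rate is λ = (1 − α)(n + δ).
λ = (1 − 0.5) × 0.111 = 0.5 × 0.111 = 0.0555
Half-life = ln 2 / λ = 0.6931 / 0.0555 ≈ 12.49 years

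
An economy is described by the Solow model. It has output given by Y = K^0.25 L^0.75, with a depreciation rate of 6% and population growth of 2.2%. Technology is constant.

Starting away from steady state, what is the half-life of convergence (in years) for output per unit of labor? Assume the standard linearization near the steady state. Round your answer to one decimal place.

t_½ ≈ 11.3 years

Near the steady state the convergence rate is λ = (1 − α)(n + δ).
λ = (1 − 0.25) × 0.082 = 0.75 × 0.082 = 0.0615
Half-life = ln 2 / λ = 0.6931 / 0.0615 ≈ 11.27 years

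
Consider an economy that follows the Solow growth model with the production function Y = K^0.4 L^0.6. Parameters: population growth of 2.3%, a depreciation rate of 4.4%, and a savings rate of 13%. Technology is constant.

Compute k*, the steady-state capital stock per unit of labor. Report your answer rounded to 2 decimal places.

At the steady state, Δk = 0, so s·k^α = (n + δ)·k.
Rearranging, k^(1−α) = s / (n + δ).
k^0.6 = 0.13 / (0.023 + 0.044) = 0.13 / 0.067 = 1.9403
k* = 1.9403^(1/0.6) ≈ 3.0184

k* ≈ 3.02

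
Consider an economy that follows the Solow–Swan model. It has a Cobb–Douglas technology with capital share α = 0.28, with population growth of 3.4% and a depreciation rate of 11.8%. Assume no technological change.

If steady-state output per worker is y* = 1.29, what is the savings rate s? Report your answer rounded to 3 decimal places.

At the steady state, Δk = 0, so s·k^α = (n + δ)·k.
Since y* = [s/(n + δ)]^(α/(1−α)), we have s/(n + δ) = (y*)^((1−α)/α) = 1.29^2.5714 = 1.9247.
Therefore s = 1.9247 × (n + δ) = 1.9247 × 0.152 = 0.2926.

s ≈ 0.293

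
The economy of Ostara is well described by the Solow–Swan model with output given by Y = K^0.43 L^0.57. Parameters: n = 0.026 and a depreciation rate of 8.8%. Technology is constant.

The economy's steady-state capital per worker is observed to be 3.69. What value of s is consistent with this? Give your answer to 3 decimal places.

s ≈ 0.240

In steady state, investment equals break-even investment: s·k^α = (n + δ)·k.
So s / (n + δ) = (k*)^(1−α) = 3.69^0.57 = 2.1048.
Therefore s = 2.1048 × (n + δ) = 2.1048 × 0.114 = 0.2399.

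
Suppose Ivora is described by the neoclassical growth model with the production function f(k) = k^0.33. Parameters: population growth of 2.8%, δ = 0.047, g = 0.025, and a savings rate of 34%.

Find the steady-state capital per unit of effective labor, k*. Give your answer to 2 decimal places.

In steady state, investment equals break-even investment: s·k^α = (n + g + δ)·k.
Dividing both sides by k: k^(1−α) = s / (n + g + δ).
k^0.67 = 0.34 / (0.028 + 0.025 + 0.047) = 0.34 / 0.100 = 3.4000
k* = 3.4000^(1/0.67) ≈ 6.2123

k* = 6.21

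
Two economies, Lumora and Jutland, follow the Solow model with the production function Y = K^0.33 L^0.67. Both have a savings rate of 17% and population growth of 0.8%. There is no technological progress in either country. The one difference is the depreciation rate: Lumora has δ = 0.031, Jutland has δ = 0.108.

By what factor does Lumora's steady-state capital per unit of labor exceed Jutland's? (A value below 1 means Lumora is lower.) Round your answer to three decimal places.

ratio ≈ 5.088

Steady-state k* = [s/(n + δ)]^(1/(1−α)), so the ratio is [ (s_L/(n + δ)_L) / (s_J/(n + δ)_J) ]^1.4925.
s_L/(n + δ)_L = 0.17/0.039 = 4.3590; s_J/(n + δ)_J = 0.17/0.116 = 1.4655.
Ratio = (4.3590/1.4655)^1.4925 = 2.9744^1.4925 ≈ 5.0880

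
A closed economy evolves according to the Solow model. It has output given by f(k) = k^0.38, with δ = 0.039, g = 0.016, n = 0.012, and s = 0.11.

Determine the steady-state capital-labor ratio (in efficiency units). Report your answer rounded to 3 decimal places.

Steady state requires s·f(k) = (n + g + δ)·k, i.e. s·k^α = (n + g + δ)·k.
Dividing both sides by k: k^(1−α) = s / (n + g + δ).
k^0.62 = 0.11 / (0.012 + 0.016 + 0.039) = 0.11 / 0.067 = 1.6418
k* = 1.6418^(1/0.62) ≈ 2.2248

k* ≈ 2.225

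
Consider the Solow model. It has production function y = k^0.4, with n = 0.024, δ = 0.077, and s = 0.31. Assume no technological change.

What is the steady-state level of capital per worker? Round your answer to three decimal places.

k* = 6.482

At the steady state, Δk = 0, so s·k^α = (n + δ)·k.
Rearranging, k^(1−α) = s / (n + δ).
k^0.6 = 0.31 / (0.024 + 0.077) = 0.31 / 0.101 = 3.0693
k* = 3.0693^(1/0.6) ≈ 6.4823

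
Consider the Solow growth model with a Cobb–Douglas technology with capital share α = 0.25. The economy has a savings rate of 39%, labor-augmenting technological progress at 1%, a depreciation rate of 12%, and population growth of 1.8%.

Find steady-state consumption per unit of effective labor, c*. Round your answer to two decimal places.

In steady state, investment equals break-even investment: s·k^α = (n + g + δ)·k.
Dividing both sides by k: k^(1−α) = s / (n + g + δ).
k^0.75 = 0.39 / (0.018 + 0.010 + 0.120) = 0.39 / 0.148 = 2.6351
k* = 2.6351^(1/0.75) ≈ 3.6397
y* = (k*)^α = 3.6397^0.25 ≈ 1.3812
c* = (1 − s)·y* = (1 − 0.39) × 1.3812 ≈ 0.8425

c* ≈ 0.84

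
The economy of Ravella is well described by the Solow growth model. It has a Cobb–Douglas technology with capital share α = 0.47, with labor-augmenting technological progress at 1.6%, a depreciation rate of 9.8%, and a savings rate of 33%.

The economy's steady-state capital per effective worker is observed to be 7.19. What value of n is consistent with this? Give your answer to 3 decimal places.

At the steady state, Δk = 0, so s·k^α = (n + g + δ)·k.
So s / (n + g + δ) = (k*)^(1−α) = 7.19^0.53 = 2.8449.
Therefore n + g + δ = s / 2.8449 = 0.33 / 2.8449 = 0.1160, so n = 0.1160 − 0.114 = 0.0020.

n ≈ 0.002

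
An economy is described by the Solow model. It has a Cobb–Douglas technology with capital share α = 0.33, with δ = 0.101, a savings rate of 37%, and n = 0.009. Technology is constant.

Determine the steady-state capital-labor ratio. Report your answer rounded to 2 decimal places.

k* ≈ 6.11

At the steady state, Δk = 0, so s·k^α = (n + δ)·k.
Rearranging, k^(1−α) = s / (n + δ).
k^0.67 = 0.37 / (0.009 + 0.101) = 0.37 / 0.110 = 3.3636
k* = 3.3636^(1/0.67) ≈ 6.1133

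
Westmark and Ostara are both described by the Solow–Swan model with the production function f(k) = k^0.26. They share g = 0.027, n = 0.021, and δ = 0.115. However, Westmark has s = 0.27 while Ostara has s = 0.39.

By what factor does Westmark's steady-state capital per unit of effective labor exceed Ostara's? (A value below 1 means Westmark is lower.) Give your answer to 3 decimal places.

Steady-state k* = [s/(n + g + δ)]^(1/(1−α)), so the ratio is [ (s_W/(n + g + δ)_W) / (s_O/(n + g + δ)_O) ]^1.3514.
s_W/(n + g + δ)_W = 0.27/0.163 = 1.6564; s_O/(n + g + δ)_O = 0.39/0.163 = 2.3926.
Ratio = (1.6564/2.3926)^1.3514 = 0.6923^1.3514 ≈ 0.6084

k*_W / k*_O ≈ 0.608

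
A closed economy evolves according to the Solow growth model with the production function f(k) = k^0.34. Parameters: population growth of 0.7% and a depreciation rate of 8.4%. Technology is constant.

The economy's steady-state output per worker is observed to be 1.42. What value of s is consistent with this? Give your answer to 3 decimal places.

s ≈ 0.180

Steady state requires s·f(k) = (n + δ)·k, i.e. s·k^α = (n + δ)·k.
Since y* = [s/(n + δ)]^(α/(1−α)), we have s/(n + δ) = (y*)^((1−α)/α) = 1.42^1.9412 = 1.9753.
Therefore s = 1.9753 × (n + δ) = 1.9753 × 0.091 = 0.1798.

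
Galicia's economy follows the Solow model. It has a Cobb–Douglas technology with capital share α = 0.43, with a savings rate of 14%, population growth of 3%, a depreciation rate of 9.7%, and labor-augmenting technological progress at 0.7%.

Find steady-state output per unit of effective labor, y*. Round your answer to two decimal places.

y* = 1.03

In steady state, investment equals break-even investment: s·k^α = (n + g + δ)·k.
Dividing both sides by k: k^(1−α) = s / (n + g + δ).
k^0.57 = 0.14 / (0.030 + 0.007 + 0.097) = 0.14 / 0.134 = 1.0448
k* = 1.0448^(1/0.57) ≈ 1.0799
y* = (k*)^α = 1.0799^0.43 ≈ 1.0336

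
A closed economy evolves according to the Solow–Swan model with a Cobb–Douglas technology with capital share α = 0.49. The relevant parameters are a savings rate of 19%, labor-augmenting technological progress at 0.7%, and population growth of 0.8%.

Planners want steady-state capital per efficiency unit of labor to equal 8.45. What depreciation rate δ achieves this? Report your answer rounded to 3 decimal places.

At the steady state, Δk = 0, so s·k^α = (n + g + δ)·k.
So s / (n + g + δ) = (k*)^(1−α) = 8.45^0.51 = 2.9696.
Therefore n + g + δ = s / 2.9696 = 0.19 / 2.9696 = 0.0640, so δ = 0.0640 − 0.015 = 0.0490.

δ ≈ 0.049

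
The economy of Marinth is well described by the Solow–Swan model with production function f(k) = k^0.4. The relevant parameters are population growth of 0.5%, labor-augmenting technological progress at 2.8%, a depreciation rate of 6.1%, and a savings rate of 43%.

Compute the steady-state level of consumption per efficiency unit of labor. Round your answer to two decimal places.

At the steady state, Δk = 0, so s·k^α = (n + g + δ)·k.
Rearranging, k^(1−α) = s / (n + g + δ).
k^0.6 = 0.43 / (0.005 + 0.028 + 0.061) = 0.43 / 0.094 = 4.5745
k* = 4.5745^(1/0.6) ≈ 12.6059
y* = (k*)^α = 12.6059^0.4 ≈ 2.7557
c* = (1 − s)·y* = (1 − 0.43) × 2.7557 ≈ 1.5707

c* = 1.57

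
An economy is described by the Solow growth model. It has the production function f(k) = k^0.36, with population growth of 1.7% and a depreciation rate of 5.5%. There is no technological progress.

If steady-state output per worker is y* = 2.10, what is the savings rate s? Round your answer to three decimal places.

s ≈ 0.269

In steady state, investment equals break-even investment: s·k^α = (n + δ)·k.
Since y* = [s/(n + δ)]^(α/(1−α)), we have s/(n + δ) = (y*)^((1−α)/α) = 2.10^1.7778 = 3.7397.
Therefore s = 3.7397 × (n + δ) = 3.7397 × 0.072 = 0.2693.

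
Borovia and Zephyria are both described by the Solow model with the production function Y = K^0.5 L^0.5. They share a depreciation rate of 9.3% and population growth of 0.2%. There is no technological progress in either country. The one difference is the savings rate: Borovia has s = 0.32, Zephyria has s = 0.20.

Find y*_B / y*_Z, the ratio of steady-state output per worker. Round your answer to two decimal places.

ratio ≈ 1.60

Steady-state y* = [s/(n + δ)]^(α/(1−α)), so the ratio is [ (s_B/(n + δ)_B) / (s_Z/(n + δ)_Z) ]^1.
s_B/(n + δ)_B = 0.32/0.095 = 3.3684; s_Z/(n + δ)_Z = 0.20/0.095 = 2.1053.
Ratio = (3.3684/2.1053)^1 = 1.6000^1 ≈ 1.6000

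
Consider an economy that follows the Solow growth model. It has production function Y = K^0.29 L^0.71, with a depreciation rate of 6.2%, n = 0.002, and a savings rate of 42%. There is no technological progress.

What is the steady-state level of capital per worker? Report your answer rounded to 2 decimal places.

At the steady state, Δk = 0, so s·k^α = (n + δ)·k.
Rearranging, k^(1−α) = s / (n + δ).
k^0.71 = 0.42 / (0.002 + 0.062) = 0.42 / 0.064 = 6.5625
k* = 6.5625^(1/0.71) ≈ 14.1515

k* = 14.15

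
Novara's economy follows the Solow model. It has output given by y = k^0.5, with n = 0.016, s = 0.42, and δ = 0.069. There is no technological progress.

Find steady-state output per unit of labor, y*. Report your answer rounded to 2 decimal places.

At the steady state, Δk = 0, so s·k^α = (n + δ)·k.
Dividing both sides by k: k^(1−α) = s / (n + δ).
k^0.5 = 0.42 / (0.016 + 0.069) = 0.42 / 0.085 = 4.9412
k* = 4.9412^(1/0.5) ≈ 24.4155
y* = (k*)^α = 24.4155^0.5 ≈ 4.9412

y* = 4.94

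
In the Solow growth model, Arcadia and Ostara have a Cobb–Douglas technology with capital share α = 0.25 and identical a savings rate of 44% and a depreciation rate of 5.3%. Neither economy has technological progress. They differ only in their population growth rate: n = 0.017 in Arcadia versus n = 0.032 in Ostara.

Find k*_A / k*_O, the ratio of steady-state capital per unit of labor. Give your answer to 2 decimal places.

k*_A / k*_O ≈ 1.30

Steady-state k* = [s/(n + δ)]^(1/(1−α)), so the ratio is [ (s_A/(n + δ)_A) / (s_O/(n + δ)_O) ]^1.3333.
s_A/(n + δ)_A = 0.44/0.070 = 6.2857; s_O/(n + δ)_O = 0.44/0.085 = 5.1765.
Ratio = (6.2857/5.1765)^1.3333 = 1.2143^1.3333 ≈ 1.2955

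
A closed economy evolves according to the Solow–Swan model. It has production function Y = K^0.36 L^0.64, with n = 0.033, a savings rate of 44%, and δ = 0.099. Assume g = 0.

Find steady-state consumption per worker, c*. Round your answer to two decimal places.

c* = 1.10

At the steady state, Δk = 0, so s·k^α = (n + δ)·k.
Rearranging, k^(1−α) = s / (n + δ).
k^0.64 = 0.44 / (0.033 + 0.099) = 0.44 / 0.132 = 3.3333
k* = 3.3333^(1/0.64) ≈ 6.5613
y* = (k*)^α = 6.5613^0.36 ≈ 1.9684
c* = (1 − s)·y* = (1 − 0.44) × 1.9684 ≈ 1.1023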